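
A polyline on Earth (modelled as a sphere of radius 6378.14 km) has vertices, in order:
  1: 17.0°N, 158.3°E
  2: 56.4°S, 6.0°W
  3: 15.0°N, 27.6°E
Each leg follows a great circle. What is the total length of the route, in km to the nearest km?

23998 km

Leg 1→2: central angle 2.4234 rad, distance 15456.7 km.
Leg 2→3: central angle 1.3391 rad, distance 8540.8 km.
Total: 15456.7 + 8540.8 ≈ 23998 km.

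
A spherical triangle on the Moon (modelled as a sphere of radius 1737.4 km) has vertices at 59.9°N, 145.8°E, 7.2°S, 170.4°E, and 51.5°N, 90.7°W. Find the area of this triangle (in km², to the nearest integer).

2485218 km²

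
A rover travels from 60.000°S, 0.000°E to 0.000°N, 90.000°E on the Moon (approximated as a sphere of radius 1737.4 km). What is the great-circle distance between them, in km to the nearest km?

2729 km

With latitudes φ₁ = -60.000°, φ₂ = 0.000° and longitude difference Δλ = 90.000°:
cos c = sin φ₁ sin φ₂ + cos φ₁ cos φ₂ cos Δλ = (-0.8660)(0.0000) + (0.5000)(1.0000)(0.0000) = 0.00000,
so c = arccos(0.00000) = 1.57080 rad.
Distance = R·c = 1737.4 × 1.5708 ≈ 2729 km.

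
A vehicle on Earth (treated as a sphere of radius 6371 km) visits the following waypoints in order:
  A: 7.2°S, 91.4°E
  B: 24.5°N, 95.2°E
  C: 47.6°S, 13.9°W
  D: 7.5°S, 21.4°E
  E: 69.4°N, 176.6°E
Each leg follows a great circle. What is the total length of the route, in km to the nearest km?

35412 km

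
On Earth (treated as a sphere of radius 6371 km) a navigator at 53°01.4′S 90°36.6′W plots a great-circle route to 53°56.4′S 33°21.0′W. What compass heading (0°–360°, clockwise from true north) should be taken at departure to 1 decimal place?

115.1°

Δλ = 57.260° = 0.9994 rad.
y = sin Δλ · cos φ₂ = (0.8411)(0.5886) = 0.4951
x = cos φ₁ sin φ₂ − sin φ₁ cos φ₂ cos Δλ = (0.6015)(-0.8084) − (-0.7989)(0.5886)(0.5408) = -0.2319
θ = atan2(y, x) = 115.10°, so the bearing is 115.1°.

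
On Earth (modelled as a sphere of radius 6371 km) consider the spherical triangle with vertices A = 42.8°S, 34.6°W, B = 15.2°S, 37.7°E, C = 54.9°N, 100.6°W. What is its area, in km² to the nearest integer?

87192318 km²

Side lengths (central angles): a = 2.2508, b = 1.9652, c = 1.1665 rad; semiperimeter s = 2.6912.
By l'Huilier's theorem, tan(E/4) = √[tan(s/2) tan((s−a)/2) tan((s−b)/2) tan((s−c)/2)], giving spherical excess E = 2.1481 rad.
Area = E·R² = 2.1481 × (6371)² ≈ 87192318 km².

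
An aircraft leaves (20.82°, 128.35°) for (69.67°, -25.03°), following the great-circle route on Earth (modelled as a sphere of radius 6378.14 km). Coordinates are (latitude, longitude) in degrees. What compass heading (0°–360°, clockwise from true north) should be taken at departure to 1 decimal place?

351.0°

Δλ = -153.380° = -2.6770 rad.
y = sin Δλ · cos φ₂ = (-0.4481)(0.3474) = -0.1557
x = cos φ₁ sin φ₂ − sin φ₁ cos φ₂ cos Δλ = (0.9347)(0.9377) − (0.3554)(0.3474)(-0.8940) = 0.9869
θ = atan2(y, x) = -8.96°; adding 360° gives 351.0°.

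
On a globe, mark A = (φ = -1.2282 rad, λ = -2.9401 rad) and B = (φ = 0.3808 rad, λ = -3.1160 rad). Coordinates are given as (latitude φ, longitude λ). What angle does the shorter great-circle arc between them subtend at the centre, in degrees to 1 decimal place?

In radians: φ₁ = -1.2282, φ₂ = 0.3808, Δλ = -10.078° = -0.1759 rad.
Haversine: a = sin²(Δφ/2) + cos φ₁ cos φ₂ sin²(Δλ/2) = 0.5191 + (0.3359)(0.9284)(0.0077) = 0.52150.
Central angle c = 2·arcsin(√a) = 1.61382 rad.
So the angular separation is 92.5°.

92.5°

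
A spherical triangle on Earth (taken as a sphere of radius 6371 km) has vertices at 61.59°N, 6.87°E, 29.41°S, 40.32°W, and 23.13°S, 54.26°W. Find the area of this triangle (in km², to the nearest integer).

Side lengths (central angles): a = 0.2439, b = 1.7055, c = 1.7216 rad; semiperimeter s = 1.8355.
By l'Huilier's theorem, tan(E/4) = √[tan(s/2) tan((s−a)/2) tan((s−b)/2) tan((s−c)/2)], giving spherical excess E = 0.2810 rad.
Area = E·R² = 0.2810 × (6371)² ≈ 11406701 km².

11406701 km²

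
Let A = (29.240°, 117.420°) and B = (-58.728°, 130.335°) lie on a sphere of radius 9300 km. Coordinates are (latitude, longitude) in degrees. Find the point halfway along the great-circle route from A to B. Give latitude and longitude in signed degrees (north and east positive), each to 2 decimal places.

The central angle between A and B is δ = 1.5468 rad.
With f = 0.5, the slerp weights are sin((1−f)δ)/sin δ = 0.6988 and sin(fδ)/sin δ = 0.6988.
Weighted sum of the unit vectors: (0.6988)·(-0.4018,0.7746,0.4885) + (0.6988)·(-0.3360,0.3957,-0.8547) = (-0.5156, 0.8177, -0.2559).
Converting back: φ = atan2(z, √(x²+y²)) = -14.83°, λ = atan2(y, x) = 122.23°.

-14.83°, 122.23°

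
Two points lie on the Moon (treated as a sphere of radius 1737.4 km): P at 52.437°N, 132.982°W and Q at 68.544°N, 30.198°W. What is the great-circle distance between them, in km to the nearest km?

1410 km

With latitudes φ₁ = 52.437°, φ₂ = 68.544° and longitude difference Δλ = 102.784°:
Haversine: a = sin²(Δφ/2) + cos φ₁ cos φ₂ sin²(Δλ/2) = 0.0196 + (0.6096)(0.3658)(0.6106) = 0.15580.
Central angle c = 2·arcsin(√a) = 0.81151 rad.
Distance = R·c = 1737.4 × 0.8115 ≈ 1410 km.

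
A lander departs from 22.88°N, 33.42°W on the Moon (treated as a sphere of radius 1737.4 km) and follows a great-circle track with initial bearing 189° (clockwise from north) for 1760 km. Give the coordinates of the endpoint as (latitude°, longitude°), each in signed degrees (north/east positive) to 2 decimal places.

-34.49°, -42.69°

Angular distance δ = d/R = 1760/1737.4 = 1.01301 rad; initial bearing θ = 3.2987 rad.
sin φ₂ = sin φ₁ cos δ + cos φ₁ sin δ cos θ = (0.3888)(0.5293) + (0.9213)(0.8484)(-0.9877) = -0.5663, so φ₂ = -34.49°.
Δλ = atan2(sin θ sin δ cos φ₁, cos δ − sin φ₁ sin φ₂) = atan2(-0.1223, 0.7495) = -9.267°.
λ₂ = -33.420° − 9.267° = -42.69°.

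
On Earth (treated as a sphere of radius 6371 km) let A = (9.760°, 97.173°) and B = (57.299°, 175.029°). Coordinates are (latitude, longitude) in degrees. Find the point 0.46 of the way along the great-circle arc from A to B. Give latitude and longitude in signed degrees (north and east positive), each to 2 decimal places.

37.48°, 120.19°

The central angle between A and B is δ = 1.3133 rad.
With f = 0.46, the slerp weights are sin((1−f)δ)/sin δ = 0.6734 and sin(fδ)/sin δ = 0.5874.
Weighted sum of the unit vectors: (0.6734)·(-0.1231,0.9778,0.1695) + (0.5874)·(-0.5382,0.0468,0.8415) = (-0.3990, 0.6860, 0.6085).
Converting back: φ = atan2(z, √(x²+y²)) = 37.48°, λ = atan2(y, x) = 120.19°.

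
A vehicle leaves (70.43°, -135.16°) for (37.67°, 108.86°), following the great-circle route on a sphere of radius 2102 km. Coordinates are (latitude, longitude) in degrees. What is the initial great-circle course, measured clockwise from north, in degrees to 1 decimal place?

306.8°

With φ₁ = 1.2292, φ₂ = 0.6575, Δλ = -2.0242 rad, the forward-azimuth formula gives
θ = atan2( sin Δλ cos φ₂ , cos φ₁ sin φ₂ − sin φ₁ cos φ₂ cos Δλ ) = atan2(-0.7116, 0.5314) = -53.25°.
Adding 360° brings this into [0°, 360°): 306.8°.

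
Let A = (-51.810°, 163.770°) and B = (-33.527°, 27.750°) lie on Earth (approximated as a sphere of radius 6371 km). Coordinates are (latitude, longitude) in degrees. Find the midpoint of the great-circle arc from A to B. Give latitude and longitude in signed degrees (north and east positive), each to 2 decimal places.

The central angle between A and B is δ = 1.5075 rad.
With f = 0.5, the slerp weights are sin((1−f)δ)/sin δ = 0.6858 and sin(fδ)/sin δ = 0.6858.
Weighted sum of the unit vectors: (0.6858)·(-0.5936,0.1728,-0.7860) + (0.6858)·(0.7377,0.3881,-0.5523) = (0.0988, 0.3847, -0.9177).
Converting back: φ = atan2(z, √(x²+y²)) = -66.60°, λ = atan2(y, x) = 75.59°.

-66.60°, 75.59°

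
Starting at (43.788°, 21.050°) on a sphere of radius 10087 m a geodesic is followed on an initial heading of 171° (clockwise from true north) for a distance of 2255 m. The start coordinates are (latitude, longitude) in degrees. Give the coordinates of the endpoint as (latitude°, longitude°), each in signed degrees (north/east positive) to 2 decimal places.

31.11°, 23.37°

Angular distance δ = d/R = 2255/10087 = 0.22356 rad; initial bearing θ = 2.9845 rad.
sin φ₂ = sin φ₁ cos δ + cos φ₁ sin δ cos θ = (0.6920)(0.9751) + (0.7219)(0.2217)(-0.9877) = 0.5167, so φ₂ = 31.11°.
Δλ = atan2(sin θ sin δ cos φ₁, cos δ − sin φ₁ sin φ₂) = atan2(0.0250, 0.6176) = 2.322°.
λ₂ = 21.050° + 2.322° = 23.37°.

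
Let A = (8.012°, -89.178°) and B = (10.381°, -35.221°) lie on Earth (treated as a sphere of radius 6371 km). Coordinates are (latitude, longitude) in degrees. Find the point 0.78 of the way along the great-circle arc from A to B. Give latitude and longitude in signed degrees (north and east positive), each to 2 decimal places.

The central angle between A and B is δ = 0.9295 rad.
With f = 0.78, the slerp weights are sin((1−f)δ)/sin δ = 0.2534 and sin(fδ)/sin δ = 0.8276.
Weighted sum of the unit vectors: (0.2534)·(0.0142,-0.9901,0.1394) + (0.8276)·(0.8036,-0.5673,0.1802) = (0.6686, -0.7204, 0.1844).
Converting back: φ = atan2(z, √(x²+y²)) = 10.63°, λ = atan2(y, x) = -47.14°.

10.63°, -47.14°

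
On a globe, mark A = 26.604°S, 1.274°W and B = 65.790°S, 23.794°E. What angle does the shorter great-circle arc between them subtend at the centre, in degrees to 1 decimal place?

In radians: φ₁ = -0.4643, φ₂ = -1.1483, Δλ = 25.068° = 0.4375 rad.
Haversine: a = sin²(Δφ/2) + cos φ₁ cos φ₂ sin²(Δλ/2) = 0.1125 + (0.8941)(0.4101)(0.0471) = 0.12972.
Central angle c = 2·arcsin(√a) = 0.73689 rad.
So the angular separation is 42.2°.

42.2°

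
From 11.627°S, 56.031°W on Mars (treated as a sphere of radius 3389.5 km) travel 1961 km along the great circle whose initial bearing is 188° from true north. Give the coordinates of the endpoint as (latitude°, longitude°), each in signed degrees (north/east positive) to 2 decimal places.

-44.36°, -62.14°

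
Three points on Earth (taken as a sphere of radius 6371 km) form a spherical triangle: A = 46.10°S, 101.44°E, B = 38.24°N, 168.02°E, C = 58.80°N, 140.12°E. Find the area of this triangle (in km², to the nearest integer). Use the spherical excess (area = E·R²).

25261545 km²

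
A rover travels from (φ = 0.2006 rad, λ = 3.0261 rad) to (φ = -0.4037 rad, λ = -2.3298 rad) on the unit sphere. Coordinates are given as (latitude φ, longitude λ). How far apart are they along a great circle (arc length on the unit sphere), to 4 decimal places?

In radians: φ₁ = 0.2006, φ₂ = -0.4037, Δλ = 53.130° = 0.9273 rad.
cos c = sin φ₁ sin φ₂ + cos φ₁ cos φ₂ cos Δλ = (0.1993)(-0.3928) + (0.9799)(0.9196)(0.6000) = 0.46244,
so c = arccos(0.46244) = 1.09005 rad.
On the unit sphere the arc length equals the central angle: 1.0901.

1.0901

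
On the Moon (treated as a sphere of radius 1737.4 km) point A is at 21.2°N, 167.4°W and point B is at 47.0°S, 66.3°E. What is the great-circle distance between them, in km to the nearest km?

3938 km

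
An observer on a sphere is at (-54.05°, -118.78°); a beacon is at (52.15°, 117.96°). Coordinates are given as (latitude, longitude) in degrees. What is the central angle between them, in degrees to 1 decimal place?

146.8°

With latitudes φ₁ = -54.050°, φ₂ = 52.150° and longitude difference Δλ = -123.260°:
Haversine: a = sin²(Δφ/2) + cos φ₁ cos φ₂ sin²(Δλ/2) = 0.6395 + (0.5871)(0.6136)(0.7742) = 0.91839.
Central angle c = 2·arcsin(√a) = 2.56218 rad.
So the angular separation is 146.8°.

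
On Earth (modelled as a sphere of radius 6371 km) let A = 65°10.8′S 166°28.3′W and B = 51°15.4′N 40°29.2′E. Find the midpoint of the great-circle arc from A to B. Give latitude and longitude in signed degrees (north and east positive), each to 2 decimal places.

The central angle between A and B is δ = 2.7996 rad.
With f = 0.5, the slerp weights are sin((1−f)δ)/sin δ = 2.9379 and sin(fδ)/sin δ = 2.9379.
Weighted sum of the unit vectors: (2.9379)·(-0.4081,-0.0982,-0.9076) + (2.9379)·(0.4760,0.4063,0.7800) = (0.1994, 0.9053, -0.3751).
Converting back: φ = atan2(z, √(x²+y²)) = -22.03°, λ = atan2(y, x) = 77.58°.

-22.03°, 77.58°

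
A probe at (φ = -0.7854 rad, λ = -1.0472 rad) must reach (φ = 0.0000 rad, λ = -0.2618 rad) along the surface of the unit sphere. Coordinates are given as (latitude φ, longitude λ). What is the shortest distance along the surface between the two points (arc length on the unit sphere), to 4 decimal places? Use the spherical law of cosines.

With latitudes φ₁ = -45.000°, φ₂ = 0.000° and longitude difference Δλ = 45.000°:
cos c = sin φ₁ sin φ₂ + cos φ₁ cos φ₂ cos Δλ = (-0.7071)(0.0000) + (0.7071)(1.0000)(0.7071) = 0.50000,
so c = arccos(0.50000) = 1.04720 rad.
On the unit sphere the arc length equals the central angle: 1.0472.

1.0472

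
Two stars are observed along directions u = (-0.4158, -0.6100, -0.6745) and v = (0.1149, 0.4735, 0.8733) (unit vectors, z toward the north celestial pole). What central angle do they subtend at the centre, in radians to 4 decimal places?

2.7536 rad

u·v = -0.9257; |u| = 1.0000, |v| = 1.0000.
cos θ = (u·v)/(|u||v|) = -0.9257, so θ = 2.7536 rad.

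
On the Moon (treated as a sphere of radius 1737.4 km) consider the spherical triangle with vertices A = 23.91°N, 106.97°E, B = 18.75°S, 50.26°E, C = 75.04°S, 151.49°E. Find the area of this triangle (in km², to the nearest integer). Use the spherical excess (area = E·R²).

3322336 km²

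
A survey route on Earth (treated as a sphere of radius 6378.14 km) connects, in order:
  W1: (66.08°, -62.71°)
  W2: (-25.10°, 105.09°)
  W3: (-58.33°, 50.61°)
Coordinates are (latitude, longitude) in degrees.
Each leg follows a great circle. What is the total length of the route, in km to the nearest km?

21007 km

Leg W1→W2: central angle 2.4138 rad, distance 15395.6 km.
Leg W2→W3: central angle 0.8799 rad, distance 5611.9 km.
Total: 15395.6 + 5611.9 ≈ 21007 km.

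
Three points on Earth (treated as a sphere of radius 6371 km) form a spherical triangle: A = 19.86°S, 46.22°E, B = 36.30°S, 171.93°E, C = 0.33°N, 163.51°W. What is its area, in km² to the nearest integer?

19711897 km²

Side lengths (central angles): a = 0.7531, b = 2.5299, c = 1.8145 rad; semiperimeter s = 2.5487.
By l'Huilier's theorem, tan(E/4) = √[tan(s/2) tan((s−a)/2) tan((s−b)/2) tan((s−c)/2)], giving spherical excess E = 0.4856 rad.
Area = E·R² = 0.4856 × (6371)² ≈ 19711897 km².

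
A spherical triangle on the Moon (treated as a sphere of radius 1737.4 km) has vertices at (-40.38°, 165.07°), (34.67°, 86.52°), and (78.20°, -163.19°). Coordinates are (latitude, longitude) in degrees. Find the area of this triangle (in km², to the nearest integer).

4730359 km²

Side lengths (central angles): a = 1.0489, b = 2.0963, c = 1.8175 rad; semiperimeter s = 2.4814.
By l'Huilier's theorem, tan(E/4) = √[tan(s/2) tan((s−a)/2) tan((s−b)/2) tan((s−c)/2)], giving spherical excess E = 1.5671 rad.
Area = E·R² = 1.5671 × (1737.4)² ≈ 4730359 km².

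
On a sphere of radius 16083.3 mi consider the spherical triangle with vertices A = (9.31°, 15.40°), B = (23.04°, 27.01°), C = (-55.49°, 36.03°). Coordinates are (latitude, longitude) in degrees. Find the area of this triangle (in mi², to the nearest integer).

Side lengths (central angles): a = 1.3772, b = 1.1702, c = 0.3083 rad; semiperimeter s = 1.4279.
By l'Huilier's theorem, tan(E/4) = √[tan(s/2) tan((s−a)/2) tan((s−b)/2) tan((s−c)/2)], giving spherical excess E = 0.1688 rad.
Area = E·R² = 0.1688 × (16083.3)² ≈ 43661585 mi².

43661585 mi²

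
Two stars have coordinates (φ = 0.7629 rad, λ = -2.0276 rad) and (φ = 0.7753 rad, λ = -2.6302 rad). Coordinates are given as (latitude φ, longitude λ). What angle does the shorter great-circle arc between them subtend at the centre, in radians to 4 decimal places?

0.4299 rad

In radians: φ₁ = 0.7629, φ₂ = 0.7753, Δλ = -34.526° = -0.6026 rad.
Haversine: a = sin²(Δφ/2) + cos φ₁ cos φ₂ sin²(Δλ/2) = 0.0000 + (0.7228)(0.7142)(0.0881) = 0.04550.
Central angle c = 2·arcsin(√a) = 0.42994 rad.
So the angular separation is 0.4299 rad.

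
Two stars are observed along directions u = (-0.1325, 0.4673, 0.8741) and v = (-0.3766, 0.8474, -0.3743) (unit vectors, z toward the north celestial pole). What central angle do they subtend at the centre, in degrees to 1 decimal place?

u·v = 0.1187; |u| = 1.0000, |v| = 1.0000.
cos θ = (u·v)/(|u||v|) = 0.1187, so θ = 83.2°.

83.2°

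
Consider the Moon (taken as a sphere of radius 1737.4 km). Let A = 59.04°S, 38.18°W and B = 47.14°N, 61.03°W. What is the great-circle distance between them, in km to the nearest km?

3270 km

With latitudes φ₁ = -59.040°, φ₂ = 47.140° and longitude difference Δλ = -22.850°:
cos c = sin φ₁ sin φ₂ + cos φ₁ cos φ₂ cos Δλ = (-0.8575)(0.7330) + (0.5144)(0.6802)(0.9215) = -0.30612,
so c = arccos(-0.30612) = 1.88191 rad.
Distance = R·c = 1737.4 × 1.8819 ≈ 3270 km.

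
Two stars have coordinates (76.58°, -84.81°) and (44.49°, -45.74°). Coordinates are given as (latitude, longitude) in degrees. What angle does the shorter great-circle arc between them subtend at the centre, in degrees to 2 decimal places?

With latitudes φ₁ = 76.580°, φ₂ = 44.490° and longitude difference Δλ = 39.070°:
cos c = sin φ₁ sin φ₂ + cos φ₁ cos φ₂ cos Δλ = (0.9727)(0.7008) + (0.2321)(0.7134)(0.7764) = 0.81019,
so c = arccos(0.81019) = 0.62632 rad.
So the angular separation is 35.89°.

35.89°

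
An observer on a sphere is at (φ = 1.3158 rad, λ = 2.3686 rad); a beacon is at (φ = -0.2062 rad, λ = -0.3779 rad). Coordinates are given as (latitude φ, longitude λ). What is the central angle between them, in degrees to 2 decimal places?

115.21°

Let φ₁ = 1.3158 rad, φ₂ = -0.2062 rad, and Δλ = -2.7465 rad.
cos c = sin φ₁ sin φ₂ + cos φ₁ cos φ₂ cos Δλ = (0.9677)(-0.2047) + (0.2522)(0.9788)(-0.9230) = -0.42600,
so c = arccos(-0.42600) = 2.01086 rad.
So the angular separation is 115.21°.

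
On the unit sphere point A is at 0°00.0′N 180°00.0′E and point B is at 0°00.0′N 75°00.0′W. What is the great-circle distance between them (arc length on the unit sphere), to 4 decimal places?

Let φ₁ = 0.0000 rad, φ₂ = 0.0000 rad, and Δλ = 1.8326 rad.
Haversine: a = sin²(Δφ/2) + cos φ₁ cos φ₂ sin²(Δλ/2) = 0.0000 + (1.0000)(1.0000)(0.6294) = 0.62941.
Central angle c = 2·arcsin(√a) = 1.83260 rad.
On the unit sphere the arc length equals the central angle: 1.8326.

1.8326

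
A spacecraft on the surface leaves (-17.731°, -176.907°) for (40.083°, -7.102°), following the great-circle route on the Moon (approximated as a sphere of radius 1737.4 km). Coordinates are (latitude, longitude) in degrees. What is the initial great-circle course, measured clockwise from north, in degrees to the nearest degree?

19°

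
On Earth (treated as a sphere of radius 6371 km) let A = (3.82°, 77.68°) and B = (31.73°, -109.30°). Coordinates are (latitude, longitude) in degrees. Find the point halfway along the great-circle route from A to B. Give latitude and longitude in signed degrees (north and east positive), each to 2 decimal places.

72.65°, 111.63°

Central angle δ = 2.5104 rad. Interpolating on the sphere with fraction f = 0.5:
P = [sin((1−f)δ)·A + sin(fδ)·B] / sin δ = 1.6109·A + 1.6109·B in Cartesian coordinates,
giving P = (-0.1099, 0.2772, 0.9545), i.e. latitude 72.65°, longitude 111.63°.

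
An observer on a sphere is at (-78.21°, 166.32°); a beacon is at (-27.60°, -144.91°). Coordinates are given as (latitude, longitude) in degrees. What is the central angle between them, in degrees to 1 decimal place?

55.0°

In radians: φ₁ = -1.3650, φ₂ = -0.4817, Δλ = 48.770° = 0.8512 rad.
cos c = sin φ₁ sin φ₂ + cos φ₁ cos φ₂ cos Δλ = (-0.9789)(-0.4633) + (0.2043)(0.8862)(0.6591) = 0.57286,
so c = arccos(0.57286) = 0.96080 rad.
So the angular separation is 55.0°.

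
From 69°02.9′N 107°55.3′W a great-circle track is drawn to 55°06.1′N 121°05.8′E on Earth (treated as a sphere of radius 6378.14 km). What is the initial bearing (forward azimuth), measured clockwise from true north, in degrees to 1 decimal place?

Δλ = -130.982° = -2.2861 rad.
y = sin Δλ · cos φ₂ = (-0.7549)(0.5721) = -0.4319
x = cos φ₁ sin φ₂ − sin φ₁ cos φ₂ cos Δλ = (0.3576)(0.8202) − (0.9339)(0.5721)(-0.6558) = 0.6437
θ = atan2(y, x) = -33.86°; adding 360° gives 326.1°.

326.1°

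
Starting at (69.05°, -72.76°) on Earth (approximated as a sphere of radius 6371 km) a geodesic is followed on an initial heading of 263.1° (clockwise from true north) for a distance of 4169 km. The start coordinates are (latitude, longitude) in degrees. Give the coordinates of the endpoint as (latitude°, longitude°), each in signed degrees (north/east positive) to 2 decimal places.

Angular distance δ = d/R = 4169/6371 = 0.65437 rad; initial bearing θ = 4.5920 rad.
sin φ₂ = sin φ₁ cos δ + cos φ₁ sin δ cos θ = (0.9339)(0.7934) + (0.3576)(0.6087)(-0.1201) = 0.7148, so φ₂ = 45.63°.
Δλ = atan2(sin θ sin δ cos φ₁, cos δ − sin φ₁ sin φ₂) = atan2(-0.2161, 0.1259) = -59.779°.
λ₂ = -72.760° − 59.779° = -132.54°.

45.63°, -132.54°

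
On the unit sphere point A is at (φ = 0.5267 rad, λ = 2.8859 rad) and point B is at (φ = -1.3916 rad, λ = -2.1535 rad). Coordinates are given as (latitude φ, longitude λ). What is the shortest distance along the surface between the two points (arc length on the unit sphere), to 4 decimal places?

Let φ₁ = 0.5267 rad, φ₂ = -1.3916 rad, and Δλ = 1.2438 rad.
cos c = sin φ₁ sin φ₂ + cos φ₁ cos φ₂ cos Δλ = (0.5027)(-0.9840) + (0.8645)(0.1782)(0.3212) = -0.44514,
so c = arccos(-0.44514) = 2.03213 rad.
On the unit sphere the arc length equals the central angle: 2.0321.

2.0321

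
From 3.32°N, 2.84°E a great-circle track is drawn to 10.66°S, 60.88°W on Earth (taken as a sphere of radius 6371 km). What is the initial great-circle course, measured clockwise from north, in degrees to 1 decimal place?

Δλ = -63.720° = -1.1121 rad.
y = sin Δλ · cos φ₂ = (-0.8966)(0.9827) = -0.8812
x = cos φ₁ sin φ₂ − sin φ₁ cos φ₂ cos Δλ = (0.9983)(-0.1850) − (0.0579)(0.9827)(0.4428) = -0.2099
θ = atan2(y, x) = -103.40°; adding 360° gives 256.6°.

256.6°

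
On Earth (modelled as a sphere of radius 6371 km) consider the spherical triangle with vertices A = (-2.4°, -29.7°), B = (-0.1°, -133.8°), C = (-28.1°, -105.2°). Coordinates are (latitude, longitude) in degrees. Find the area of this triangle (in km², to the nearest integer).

19634913 km²

Side lengths (central angles): a = 0.6836, b = 1.3280, c = 1.8166 rad; semiperimeter s = 1.9141.
By l'Huilier's theorem, tan(E/4) = √[tan(s/2) tan((s−a)/2) tan((s−b)/2) tan((s−c)/2)], giving spherical excess E = 0.4837 rad.
Area = E·R² = 0.4837 × (6371)² ≈ 19634913 km².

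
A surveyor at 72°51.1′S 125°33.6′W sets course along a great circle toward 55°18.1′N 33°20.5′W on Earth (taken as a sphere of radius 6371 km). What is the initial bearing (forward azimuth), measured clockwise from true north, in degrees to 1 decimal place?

68.7°

Δλ = 92.218° = 1.6095 rad.
y = sin Δλ · cos φ₂ = (0.9993)(0.5693) = 0.5688
x = cos φ₁ sin φ₂ − sin φ₁ cos φ₂ cos Δλ = (0.2948)(0.8222) − (-0.9555)(0.5693)(-0.0387) = 0.2214
θ = atan2(y, x) = 68.74°, so the bearing is 68.7°.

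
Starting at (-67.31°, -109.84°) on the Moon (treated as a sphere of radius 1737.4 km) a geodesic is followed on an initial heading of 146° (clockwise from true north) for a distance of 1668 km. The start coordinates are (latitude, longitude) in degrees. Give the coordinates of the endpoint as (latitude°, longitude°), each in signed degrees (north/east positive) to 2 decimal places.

-52.29°, 21.67°

Angular distance δ = d/R = 1668/1737.4 = 0.96006 rad; initial bearing θ = 2.5482 rad.
sin φ₂ = sin φ₁ cos δ + cos φ₁ sin δ cos θ = (-0.9226)(0.5735) + (0.3857)(0.8192)(-0.8290) = -0.7911, so φ₂ = -52.29°.
Δλ = atan2(sin θ sin δ cos φ₁, cos δ − sin φ₁ sin φ₂) = atan2(0.1767, -0.1564) = 131.506°.
λ₂ = -109.840° + 131.506° = 21.67°.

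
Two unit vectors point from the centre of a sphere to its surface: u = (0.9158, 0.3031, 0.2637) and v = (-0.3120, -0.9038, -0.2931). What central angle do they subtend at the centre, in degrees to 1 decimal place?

u·v = -0.6370; |u| = 1.0000, |v| = 1.0001.
cos θ = (u·v)/(|u||v|) = -0.6369, so θ = 129.6°.

129.6°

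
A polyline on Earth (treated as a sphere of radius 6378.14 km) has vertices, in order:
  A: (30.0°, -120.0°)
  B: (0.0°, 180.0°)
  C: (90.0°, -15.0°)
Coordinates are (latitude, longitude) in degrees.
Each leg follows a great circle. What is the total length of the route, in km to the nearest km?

Leg A→B: central angle 1.1230 rad, distance 7162.4 km.
Leg B→C: central angle 1.5708 rad, distance 10018.8 km.
Total: 7162.4 + 10018.8 ≈ 17181 km.

17181 km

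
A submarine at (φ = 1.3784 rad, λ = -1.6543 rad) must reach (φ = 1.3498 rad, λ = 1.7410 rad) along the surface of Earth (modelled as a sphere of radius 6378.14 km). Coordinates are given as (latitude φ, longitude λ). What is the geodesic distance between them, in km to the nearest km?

2615 km

In radians: φ₁ = 1.3784, φ₂ = 1.3498, Δλ = -165.464° = -2.8879 rad.
cos c = sin φ₁ sin φ₂ + cos φ₁ cos φ₂ cos Δλ = (0.9815)(0.9757) + (0.1912)(0.2192)(-0.9680) = 0.91710,
so c = arccos(0.91710) = 0.41004 rad.
Distance = R·c = 6378.14 × 0.4100 ≈ 2615 km.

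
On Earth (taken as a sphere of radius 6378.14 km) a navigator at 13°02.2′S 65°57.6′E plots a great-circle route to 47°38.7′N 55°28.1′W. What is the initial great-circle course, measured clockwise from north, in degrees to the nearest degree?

With φ₁ = -0.2275, φ₂ = 0.8316, Δλ = -2.1193 rad, the forward-azimuth formula gives
θ = atan2( sin Δλ cos φ₂ , cos φ₁ sin φ₂ − sin φ₁ cos φ₂ cos Δλ ) = atan2(-0.5749, 0.6407) = -41.90°.
Adding 360° brings this into [0°, 360°): 318°.

318°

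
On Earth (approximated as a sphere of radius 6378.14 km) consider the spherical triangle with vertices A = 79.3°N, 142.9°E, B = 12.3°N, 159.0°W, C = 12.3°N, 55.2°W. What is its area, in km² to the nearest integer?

Side lengths (central angles): a = 1.7541, b = 1.5339, c = 1.2607 rad; semiperimeter s = 2.2743.
By l'Huilier's theorem, tan(E/4) = √[tan(s/2) tan((s−a)/2) tan((s−b)/2) tan((s−c)/2)], giving spherical excess E = 1.3536 rad.
Area = E·R² = 1.3536 × (6378.14)² ≈ 55066000 km².

55066000 km²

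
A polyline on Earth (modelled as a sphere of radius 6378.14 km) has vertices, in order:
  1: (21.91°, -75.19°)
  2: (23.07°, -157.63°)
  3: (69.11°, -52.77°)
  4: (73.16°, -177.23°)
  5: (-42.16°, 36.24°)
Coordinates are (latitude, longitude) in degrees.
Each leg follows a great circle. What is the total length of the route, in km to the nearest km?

Leg 1→2: central angle 1.3093 rad, distance 8350.9 km.
Leg 2→3: central angle 1.2850 rad, distance 8195.6 km.
Leg 3→4: central angle 0.5813 rad, distance 3707.6 km.
Leg 4→5: central angle 2.5349 rad, distance 16168.2 km.
Total: 8350.9 + 8195.6 + 3707.6 + 16168.2 ≈ 36422 km.

36422 km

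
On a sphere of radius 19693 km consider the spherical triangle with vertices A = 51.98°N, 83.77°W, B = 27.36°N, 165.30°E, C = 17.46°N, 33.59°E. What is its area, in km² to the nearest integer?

Side lengths (central angles): a = 2.0107, b = 1.6045, c = 1.4034 rad; semiperimeter s = 2.5092.
By l'Huilier's theorem, tan(E/4) = √[tan(s/2) tan((s−a)/2) tan((s−b)/2) tan((s−c)/2)], giving spherical excess E = 1.8003 rad.
Area = E·R² = 1.8003 × (19693)² ≈ 698166617 km².

698166617 km²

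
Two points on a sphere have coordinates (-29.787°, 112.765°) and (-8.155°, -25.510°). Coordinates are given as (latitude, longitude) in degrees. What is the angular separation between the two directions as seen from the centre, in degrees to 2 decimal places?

124.80°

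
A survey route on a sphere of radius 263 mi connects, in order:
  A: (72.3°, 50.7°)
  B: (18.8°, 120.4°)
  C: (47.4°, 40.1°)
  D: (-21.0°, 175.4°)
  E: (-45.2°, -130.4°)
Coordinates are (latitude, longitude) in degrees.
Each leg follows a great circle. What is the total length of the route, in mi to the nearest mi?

Leg A→B: central angle 1.1518 rad, distance 302.9 mi.
Leg B→C: central angle 1.2184 rad, distance 320.4 mi.
Leg C→D: central angle 2.3645 rad, distance 621.9 mi.
Leg D→E: central angle 0.8775 rad, distance 230.8 mi.
Total: 302.9 + 320.4 + 621.9 + 230.8 ≈ 1476 mi.

1476 mi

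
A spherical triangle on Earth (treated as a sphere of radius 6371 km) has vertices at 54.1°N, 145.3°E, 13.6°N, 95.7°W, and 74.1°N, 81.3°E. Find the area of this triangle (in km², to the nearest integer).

Side lengths (central angles): a = 1.6106, b = 0.5558, c = 1.6567 rad; semiperimeter s = 1.9116.
By l'Huilier's theorem, tan(E/4) = √[tan(s/2) tan((s−a)/2) tan((s−b)/2) tan((s−c)/2)], giving spherical excess E = 0.5909 rad.
Area = E·R² = 0.5909 × (6371)² ≈ 23983028 km².

23983028 km²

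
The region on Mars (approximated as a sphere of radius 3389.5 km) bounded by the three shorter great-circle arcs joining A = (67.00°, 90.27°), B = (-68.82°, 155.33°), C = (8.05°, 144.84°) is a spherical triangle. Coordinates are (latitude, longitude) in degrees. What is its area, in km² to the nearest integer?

7216433 km²

Side lengths (central angles): a = 1.3478, b = 1.2098, c = 2.4961 rad; semiperimeter s = 2.5268.
By l'Huilier's theorem, tan(E/4) = √[tan(s/2) tan((s−a)/2) tan((s−b)/2) tan((s−c)/2)], giving spherical excess E = 0.6281 rad.
Area = E·R² = 0.6281 × (3389.5)² ≈ 7216433 km².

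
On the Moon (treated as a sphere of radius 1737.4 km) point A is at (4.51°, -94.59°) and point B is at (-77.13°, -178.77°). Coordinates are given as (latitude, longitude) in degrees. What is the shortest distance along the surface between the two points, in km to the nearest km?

2823 km

With latitudes φ₁ = 4.510°, φ₂ = -77.130° and longitude difference Δλ = -84.180°:
cos c = sin φ₁ sin φ₂ + cos φ₁ cos φ₂ cos Δλ = (0.0786)(-0.9749) + (0.9969)(0.2227)(0.1014) = -0.05414,
so c = arccos(-0.05414) = 1.62496 rad.
Distance = R·c = 1737.4 × 1.6250 ≈ 2823 km.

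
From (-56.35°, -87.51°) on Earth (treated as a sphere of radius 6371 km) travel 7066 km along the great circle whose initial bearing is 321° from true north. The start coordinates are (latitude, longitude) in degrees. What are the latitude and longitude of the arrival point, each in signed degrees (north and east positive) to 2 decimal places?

Angular distance δ = d/R = 7066/6371 = 1.10909 rad; initial bearing θ = 5.6025 rad.
sin φ₂ = sin φ₁ cos δ + cos φ₁ sin δ cos θ = (-0.8324)(0.4455) + (0.5541)(0.8953)(0.7771) = 0.0147, so φ₂ = 0.84°.
Δλ = atan2(sin θ sin δ cos φ₁, cos δ − sin φ₁ sin φ₂) = atan2(-0.3122, 0.4577) = -34.297°.
λ₂ = -87.510° − 34.297° = -121.81°.

0.84°, -121.81°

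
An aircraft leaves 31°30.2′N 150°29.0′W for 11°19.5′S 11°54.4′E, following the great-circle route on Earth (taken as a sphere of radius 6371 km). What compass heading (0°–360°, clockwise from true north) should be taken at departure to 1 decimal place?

42.7°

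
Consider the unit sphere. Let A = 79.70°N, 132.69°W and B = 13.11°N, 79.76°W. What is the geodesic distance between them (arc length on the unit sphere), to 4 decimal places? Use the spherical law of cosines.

Let φ₁ = 1.3910 rad, φ₂ = 0.2288 rad, and Δλ = 0.9238 rad.
cos c = sin φ₁ sin φ₂ + cos φ₁ cos φ₂ cos Δλ = (0.9839)(0.2268) + (0.1788)(0.9739)(0.6028) = 0.32814,
so c = arccos(0.32814) = 1.23647 rad.
On the unit sphere the arc length equals the central angle: 1.2365.

1.2365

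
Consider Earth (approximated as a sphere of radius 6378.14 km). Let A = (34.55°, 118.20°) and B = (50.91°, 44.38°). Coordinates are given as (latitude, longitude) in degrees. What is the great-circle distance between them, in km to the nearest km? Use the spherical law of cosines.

6034 km

In radians: φ₁ = 0.6030, φ₂ = 0.8885, Δλ = -73.820° = -1.2884 rad.
cos c = sin φ₁ sin φ₂ + cos φ₁ cos φ₂ cos Δλ = (0.5671)(0.7762) + (0.8236)(0.6305)(0.2787) = 0.58489,
so c = arccos(0.58489) = 0.94605 rad.
Distance = R·c = 6378.14 × 0.9460 ≈ 6034 km.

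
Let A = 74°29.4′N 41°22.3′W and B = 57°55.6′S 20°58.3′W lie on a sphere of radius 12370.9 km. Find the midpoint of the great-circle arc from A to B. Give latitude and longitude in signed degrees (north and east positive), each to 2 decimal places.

8.40°, -27.77°

Central angle δ = 2.3232 rad. Interpolating on the sphere with fraction f = 0.5:
P = [sin((1−f)δ)·A + sin(fδ)·B] / sin δ = 1.2567·A + 1.2567·B in Cartesian coordinates,
giving P = (0.8753, -0.4610, 0.1461), i.e. latitude 8.40°, longitude -27.77°.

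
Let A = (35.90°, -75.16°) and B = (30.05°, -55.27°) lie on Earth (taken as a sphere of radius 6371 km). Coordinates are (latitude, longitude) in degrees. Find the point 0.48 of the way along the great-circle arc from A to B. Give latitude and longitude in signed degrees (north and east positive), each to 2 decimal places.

33.49°, -65.28°

Central angle δ = 0.3079 rad. Interpolating on the sphere with fraction f = 0.48:
P = [sin((1−f)δ)·A + sin(fδ)·B] / sin δ = 0.5261·A + 0.4859·B in Cartesian coordinates,
giving P = (0.3488, -0.7576, 0.5518), i.e. latitude 33.49°, longitude -65.28°.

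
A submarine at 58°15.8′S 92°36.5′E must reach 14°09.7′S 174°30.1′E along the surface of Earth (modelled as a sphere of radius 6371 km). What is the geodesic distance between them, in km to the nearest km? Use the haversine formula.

8200 km

Let φ₁ = -1.0169 rad, φ₂ = -0.2472 rad, and Δλ = 1.4293 rad.
Haversine: a = sin²(Δφ/2) + cos φ₁ cos φ₂ sin²(Δλ/2) = 0.1409 + (0.5260)(0.9696)(0.4295) = 0.36000.
Central angle c = 2·arcsin(√a) = 1.28700 rad.
Distance = R·c = 6371 × 1.2870 ≈ 8200 km.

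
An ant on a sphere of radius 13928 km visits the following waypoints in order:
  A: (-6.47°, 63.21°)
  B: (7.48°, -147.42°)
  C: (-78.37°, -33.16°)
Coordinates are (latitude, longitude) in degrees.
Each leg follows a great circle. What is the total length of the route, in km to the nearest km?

61182 km

Leg A→B: central angle 2.6108 rad, distance 36362.7 km.
Leg B→C: central angle 1.7820 rad, distance 24819.6 km.
Total: 36362.7 + 24819.6 ≈ 61182 km.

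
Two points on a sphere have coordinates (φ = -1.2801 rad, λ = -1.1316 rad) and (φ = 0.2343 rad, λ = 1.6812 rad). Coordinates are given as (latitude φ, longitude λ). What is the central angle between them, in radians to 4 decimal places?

2.0786 rad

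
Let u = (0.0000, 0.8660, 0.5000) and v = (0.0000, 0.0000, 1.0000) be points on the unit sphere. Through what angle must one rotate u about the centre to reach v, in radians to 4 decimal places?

1.0472 rad

u·v = 0.5000; |u| = 1.0000, |v| = 1.0000.
cos θ = (u·v)/(|u||v|) = 0.5000, so θ = 1.0472 rad.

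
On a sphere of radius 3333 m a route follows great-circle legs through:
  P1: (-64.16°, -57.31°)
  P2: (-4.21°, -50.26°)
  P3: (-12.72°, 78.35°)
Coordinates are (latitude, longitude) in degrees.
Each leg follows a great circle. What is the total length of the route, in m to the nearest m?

Leg P1→P2: central angle 1.0501 rad, distance 3500.0 m.
Leg P2→P3: central angle 2.2030 rad, distance 7342.5 m.
Total: 3500.0 + 7342.5 ≈ 10843 m.

10843 m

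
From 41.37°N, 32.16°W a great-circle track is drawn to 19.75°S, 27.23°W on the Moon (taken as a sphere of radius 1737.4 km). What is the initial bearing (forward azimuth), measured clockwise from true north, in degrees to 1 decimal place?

Δλ = 4.930° = 0.0860 rad.
y = sin Δλ · cos φ₂ = (0.0859)(0.9412) = 0.0809
x = cos φ₁ sin φ₂ − sin φ₁ cos φ₂ cos Δλ = (0.7505)(-0.3379) − (0.6609)(0.9412)(0.9963) = -0.8733
θ = atan2(y, x) = 174.71°, so the bearing is 174.7°.

174.7°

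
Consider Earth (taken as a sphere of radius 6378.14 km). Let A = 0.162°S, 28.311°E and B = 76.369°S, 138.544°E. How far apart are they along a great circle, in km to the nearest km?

10522 km

With latitudes φ₁ = -0.162°, φ₂ = -76.369° and longitude difference Δλ = 110.233°:
cos c = sin φ₁ sin φ₂ + cos φ₁ cos φ₂ cos Δλ = (-0.0028)(-0.9718) + (1.0000)(0.2357)(-0.3458) = -0.07875,
so c = arccos(-0.07875) = 1.64963 rad.
Distance = R·c = 6378.14 × 1.6496 ≈ 10522 km.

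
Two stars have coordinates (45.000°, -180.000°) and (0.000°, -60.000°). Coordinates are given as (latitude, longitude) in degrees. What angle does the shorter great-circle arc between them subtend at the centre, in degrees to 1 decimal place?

With latitudes φ₁ = 45.000°, φ₂ = 0.000° and longitude difference Δλ = 120.000°:
cos c = sin φ₁ sin φ₂ + cos φ₁ cos φ₂ cos Δλ = (0.7071)(0.0000) + (0.7071)(1.0000)(-0.5000) = -0.35355,
so c = arccos(-0.35355) = 1.93216 rad.
So the angular separation is 110.7°.

110.7°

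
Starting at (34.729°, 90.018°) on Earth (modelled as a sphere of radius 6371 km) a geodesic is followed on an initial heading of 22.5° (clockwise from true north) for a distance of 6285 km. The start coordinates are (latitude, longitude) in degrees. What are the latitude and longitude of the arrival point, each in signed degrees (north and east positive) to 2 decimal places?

Angular distance δ = d/R = 6285/6371 = 0.98650 rad; initial bearing θ = 0.3927 rad.
sin φ₂ = sin φ₁ cos δ + cos φ₁ sin δ cos θ = (0.5697)(0.5516) + (0.8219)(0.8341)(0.9239) = 0.9476, so φ₂ = 71.37°.
Δλ = atan2(sin θ sin δ cos φ₁, cos δ − sin φ₁ sin φ₂) = atan2(0.2623, 0.0118) = 87.429°.
λ₂ = 90.018° + 87.429° = 177.45°.

71.37°, 177.45°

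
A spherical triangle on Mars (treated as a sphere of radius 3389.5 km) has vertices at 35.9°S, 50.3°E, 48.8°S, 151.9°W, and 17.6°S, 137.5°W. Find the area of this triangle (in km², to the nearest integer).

1414581 km²

Side lengths (central angles): a = 0.5815, b = 2.1990, c = 1.6236 rad; semiperimeter s = 2.2021.
By l'Huilier's theorem, tan(E/4) = √[tan(s/2) tan((s−a)/2) tan((s−b)/2) tan((s−c)/2)], giving spherical excess E = 0.1231 rad.
Area = E·R² = 0.1231 × (3389.5)² ≈ 1414581 km².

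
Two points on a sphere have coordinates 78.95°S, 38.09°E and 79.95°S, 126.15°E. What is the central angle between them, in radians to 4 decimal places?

0.2555 rad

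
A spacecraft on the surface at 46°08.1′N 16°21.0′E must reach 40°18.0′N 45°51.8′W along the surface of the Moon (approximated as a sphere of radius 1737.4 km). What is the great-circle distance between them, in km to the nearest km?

1351 km

In radians: φ₁ = 0.8052, φ₂ = 0.7034, Δλ = -62.213° = -1.0858 rad.
Haversine: a = sin²(Δφ/2) + cos φ₁ cos φ₂ sin²(Δλ/2) = 0.0026 + (0.6930)(0.7627)(0.2669) = 0.14365.
Central angle c = 2·arcsin(√a) = 0.77746 rad.
Distance = R·c = 1737.4 × 0.7775 ≈ 1351 km.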